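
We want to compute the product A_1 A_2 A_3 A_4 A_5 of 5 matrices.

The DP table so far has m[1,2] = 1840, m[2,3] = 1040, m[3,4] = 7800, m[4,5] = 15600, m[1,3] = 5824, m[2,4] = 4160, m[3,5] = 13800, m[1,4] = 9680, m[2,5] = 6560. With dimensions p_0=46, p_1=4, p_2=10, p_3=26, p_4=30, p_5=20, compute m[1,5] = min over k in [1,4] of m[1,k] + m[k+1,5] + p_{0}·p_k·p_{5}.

10240

m[1,5] = min over k∈[1,4] of m[1,k]+m[k+1,5]+p_{0}·p_k·p_{5}.
k=1: 0 + 6560 + 46·4·20 = 10240; k=2: 1840 + 13800 + 46·10·20 = 24840; k=3: 5824 + 15600 + 46·26·20 = 45344; k=4: 9680 + 0 + 46·30·20 = 37280.
Minimum: 10240 at k=1.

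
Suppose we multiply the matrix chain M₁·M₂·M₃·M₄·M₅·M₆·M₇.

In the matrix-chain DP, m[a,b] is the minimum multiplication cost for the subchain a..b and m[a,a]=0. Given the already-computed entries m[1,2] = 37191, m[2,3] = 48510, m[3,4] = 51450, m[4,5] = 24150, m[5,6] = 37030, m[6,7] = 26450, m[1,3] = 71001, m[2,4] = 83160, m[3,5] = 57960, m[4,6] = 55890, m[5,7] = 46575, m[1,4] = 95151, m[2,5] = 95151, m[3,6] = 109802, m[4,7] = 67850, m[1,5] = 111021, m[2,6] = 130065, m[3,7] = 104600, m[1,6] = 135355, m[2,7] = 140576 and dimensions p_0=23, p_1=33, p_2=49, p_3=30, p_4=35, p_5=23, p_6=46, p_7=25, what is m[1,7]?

150696

m[1,7] = min over k∈[1,6] of m[1,k]+m[k+1,7]+p_{0}·p_k·p_{7}.
k=1: 0 + 140576 + 23·33·25 = 159551; k=2: 37191 + 104600 + 23·49·25 = 169966; k=3: 71001 + 67850 + 23·30·25 = 156101; k=4: 95151 + 46575 + 23·35·25 = 161851; k=5: 111021 + 26450 + 23·23·25 = 150696; k=6: 135355 + 0 + 23·46·25 = 161805.
Minimum: 150696 at k=5.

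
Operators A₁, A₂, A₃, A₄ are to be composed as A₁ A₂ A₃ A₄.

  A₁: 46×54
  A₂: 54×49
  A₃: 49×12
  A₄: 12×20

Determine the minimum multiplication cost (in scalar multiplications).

Adjacent pairs: A₁A₂ = 46·54·49 = 121716; A₂A₃ = 54·49·12 = 31752; A₃A₄ = 49·12·20 = 11760.
Length 3: A₁..A₃: k=1: 0+31752+46·54·12=61560; k=2: 121716+0+46·49·12=148764 → min 61560 | A₂..A₄: k=2: 0+11760+54·49·20=64680; k=3: 31752+0+54·12·20=44712 → min 44712.
Length 4: A₁..A₄: k=1: 0+44712+46·54·20=94392; k=2: 121716+11760+46·49·20=178556; k=3: 61560+0+46·12·20=72600 → min 72600.
Optimal order: ((A₁ (A₂ A₃)) A₄) with cost 72600.

72600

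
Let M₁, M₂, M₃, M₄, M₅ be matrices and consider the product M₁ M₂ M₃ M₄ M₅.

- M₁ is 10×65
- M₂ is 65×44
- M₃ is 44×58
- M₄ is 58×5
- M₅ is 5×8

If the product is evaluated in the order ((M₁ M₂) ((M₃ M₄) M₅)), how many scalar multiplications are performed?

(M₁ M₂): 10×65 by 65×44 → 10×44, cost 10·65·44 = 28600
(M₃ M₄): 44×58 by 58×5 → 44×5, cost 44·58·5 = 12760
((M₃ M₄) M₅): 44×5 by 5×8 → 44×8, cost 44·5·8 = 1760; cumulative 14520
((M₁ M₂) ((M₃ M₄) M₅)): 10×44 by 44×8 → 10×8, cost 10·44·8 = 3520; cumulative 46640
Total: 46640 scalar multiplications.

46640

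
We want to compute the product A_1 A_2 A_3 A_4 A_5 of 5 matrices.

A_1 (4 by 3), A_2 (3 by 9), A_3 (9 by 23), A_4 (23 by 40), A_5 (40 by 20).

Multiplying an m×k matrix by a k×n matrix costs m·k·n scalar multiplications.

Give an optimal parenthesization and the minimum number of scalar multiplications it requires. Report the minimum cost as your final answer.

6021

Adjacent pairs: A_1A_2 = 4·3·9 = 108; A_2A_3 = 3·9·23 = 621; A_3A_4 = 9·23·40 = 8280; A_4A_5 = 23·40·20 = 18400.
Length 3: A_1..A_3: k=1: 0+621+4·3·23=897; k=2: 108+0+4·9·23=936 → min 897 | A_2..A_4: k=2: 0+8280+3·9·40=9360; k=3: 621+0+3·23·40=3381 → min 3381 | A_3..A_5: k=3: 0+18400+9·23·20=22540; k=4: 8280+0+9·40·20=15480 → min 15480.
Length 4: A_1..A_4: k=1: 0+3381+4·3·40=3861; k=2: 108+8280+4·9·40=9828; k=3: 897+0+4·23·40=4577 → min 3861 | A_2..A_5: k=2: 0+15480+3·9·20=16020; k=3: 621+18400+3·23·20=20401; k=4: 3381+0+3·40·20=5781 → min 5781.
Length 5: A_1..A_5: k=1: 0+5781+4·3·20=6021; k=2: 108+15480+4·9·20=16308; k=3: 897+18400+4·23·20=21137; k=4: 3861+0+4·40·20=7061 → min 6021.
Optimal parenthesization: (A_1 (((A_2 A_3) A_4) A_5)) with cost 6021.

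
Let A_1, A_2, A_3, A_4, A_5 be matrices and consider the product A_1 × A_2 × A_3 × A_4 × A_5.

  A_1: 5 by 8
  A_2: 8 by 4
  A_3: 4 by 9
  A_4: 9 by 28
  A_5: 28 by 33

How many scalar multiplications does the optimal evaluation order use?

5524

Adjacent pairs: A_1A_2 = 5·8·4 = 160; A_2A_3 = 8·4·9 = 288; A_3A_4 = 4·9·28 = 1008; A_4A_5 = 9·28·33 = 8316.
Length 3: A_1..A_3: k=1: 0+288+5·8·9=648; k=2: 160+0+5·4·9=340 → min 340 | A_2..A_4: k=2: 0+1008+8·4·28=1904; k=3: 288+0+8·9·28=2304 → min 1904 | A_3..A_5: k=3: 0+8316+4·9·33=9504; k=4: 1008+0+4·28·33=4704 → min 4704.
Length 4: A_1..A_4: k=1: 0+1904+5·8·28=3024; k=2: 160+1008+5·4·28=1728; k=3: 340+0+5·9·28=1600 → min 1600 | A_2..A_5: k=2: 0+4704+8·4·33=5760; k=3: 288+8316+8·9·33=10980; k=4: 1904+0+8·28·33=9296 → min 5760.
Length 5: A_1..A_5: k=1: 0+5760+5·8·33=7080; k=2: 160+4704+5·4·33=5524; k=3: 340+8316+5·9·33=10141; k=4: 1600+0+5·28·33=6220 → min 5524.
Optimal order: ((A_1 × A_2) × ((A_3 × A_4) × A_5)) with cost 5524.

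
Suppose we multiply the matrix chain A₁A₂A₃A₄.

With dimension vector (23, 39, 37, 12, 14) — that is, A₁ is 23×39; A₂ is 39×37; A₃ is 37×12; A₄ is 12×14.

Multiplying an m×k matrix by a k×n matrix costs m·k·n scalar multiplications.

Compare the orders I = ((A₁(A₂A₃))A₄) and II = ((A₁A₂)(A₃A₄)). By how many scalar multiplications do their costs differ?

19375

Order I = ((A₁(A₂A₃))A₄): (A₂A₃): 39×37 by 37×12 → 39×12, cost 39·37·12 = 17316; (A₁(A₂A₃)): 23×39 by 39×12 → 23×12, cost 23·39·12 = 10764; cumulative 28080; ((A₁(A₂A₃))A₄): 23×12 by 12×14 → 23×14, cost 23·12·14 = 3864; cumulative 31944. Total 31944.
Order II = ((A₁A₂)(A₃A₄)): (A₁A₂): 23×39 by 39×37 → 23×37, cost 23·39·37 = 33189; (A₃A₄): 37×12 by 12×14 → 37×14, cost 37·12·14 = 6216; ((A₁A₂)(A₃A₄)): 23×37 by 37×14 → 23×14, cost 23·37·14 = 11914; cumulative 51319. Total 51319.
Difference: |31944 − 51319| = 19375.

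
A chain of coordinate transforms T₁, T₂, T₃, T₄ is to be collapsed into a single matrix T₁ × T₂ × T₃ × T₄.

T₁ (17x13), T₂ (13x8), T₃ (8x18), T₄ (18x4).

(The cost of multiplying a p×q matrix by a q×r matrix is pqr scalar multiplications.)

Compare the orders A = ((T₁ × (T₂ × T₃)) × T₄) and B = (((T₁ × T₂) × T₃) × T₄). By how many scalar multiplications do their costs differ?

1634

Order A = ((T₁ × (T₂ × T₃)) × T₄): (T₂ × T₃): 13×8 by 8×18 → 13×18, cost 13·8·18 = 1872; (T₁ × (T₂ × T₃)): 17×13 by 13×18 → 17×18, cost 17·13·18 = 3978; cumulative 5850; ((T₁ × (T₂ × T₃)) × T₄): 17×18 by 18×4 → 17×4, cost 17·18·4 = 1224; cumulative 7074. Total 7074.
Order B = (((T₁ × T₂) × T₃) × T₄): (T₁ × T₂): 17×13 by 13×8 → 17×8, cost 17·13·8 = 1768; ((T₁ × T₂) × T₃): 17×8 by 8×18 → 17×18, cost 17·8·18 = 2448; cumulative 4216; (((T₁ × T₂) × T₃) × T₄): 17×18 by 18×4 → 17×4, cost 17·18·4 = 1224; cumulative 5440. Total 5440.
Difference: |7074 − 5440| = 1634.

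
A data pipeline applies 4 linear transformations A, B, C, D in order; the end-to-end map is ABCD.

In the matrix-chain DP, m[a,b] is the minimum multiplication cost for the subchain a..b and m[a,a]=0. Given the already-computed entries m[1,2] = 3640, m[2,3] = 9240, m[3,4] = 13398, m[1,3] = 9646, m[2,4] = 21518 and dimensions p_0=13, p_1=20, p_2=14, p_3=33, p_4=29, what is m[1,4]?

22087

m[1,4] = min over k∈[1,3] of m[1,k]+m[k+1,4]+p_{0}·p_k·p_{4}.
k=1: 0 + 21518 + 13·20·29 = 29058; k=2: 3640 + 13398 + 13·14·29 = 22316; k=3: 9646 + 0 + 13·33·29 = 22087.
Minimum: 22087 at k=3.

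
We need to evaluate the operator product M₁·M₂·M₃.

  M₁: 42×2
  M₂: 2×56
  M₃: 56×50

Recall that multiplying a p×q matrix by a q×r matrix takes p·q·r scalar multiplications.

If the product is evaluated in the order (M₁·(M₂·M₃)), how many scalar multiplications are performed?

(M₂·M₃): 2×56 by 56×50 → 2×50, cost 2·56·50 = 5600
(M₁·(M₂·M₃)): 42×2 by 2×50 → 42×50, cost 42·2·50 = 4200; cumulative 9800
Total: 9800 scalar multiplications.

9800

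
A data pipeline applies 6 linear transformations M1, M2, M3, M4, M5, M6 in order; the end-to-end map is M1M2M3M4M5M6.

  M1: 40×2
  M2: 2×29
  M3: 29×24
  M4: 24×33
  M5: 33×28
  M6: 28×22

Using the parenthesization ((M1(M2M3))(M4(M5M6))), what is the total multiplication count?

62184

(M2M3): 2×29 by 29×24 → 2×24, cost 2·29·24 = 1392
(M1(M2M3)): 40×2 by 2×24 → 40×24, cost 40·2·24 = 1920; cumulative 3312
(M5M6): 33×28 by 28×22 → 33×22, cost 33·28·22 = 20328
(M4(M5M6)): 24×33 by 33×22 → 24×22, cost 24·33·22 = 17424; cumulative 37752
((M1(M2M3))(M4(M5M6))): 40×24 by 24×22 → 40×22, cost 40·24·22 = 21120; cumulative 62184
Total: 62184 scalar multiplications.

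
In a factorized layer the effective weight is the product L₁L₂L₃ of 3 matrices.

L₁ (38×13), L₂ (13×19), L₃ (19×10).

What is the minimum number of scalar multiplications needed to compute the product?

7410

Order (L₁(L₂L₃)): (L₂L₃): 13×19 by 19×10 → 13×10, cost 13·19·10 = 2470; (L₁(L₂L₃)): 38×13 by 13×10 → 38×10, cost 38·13·10 = 4940; cumulative 7410. Total 7410.
Order ((L₁L₂)L₃): (L₁L₂): 38×13 by 13×19 → 38×19, cost 38·13·19 = 9386; ((L₁L₂)L₃): 38×19 by 19×10 → 38×10, cost 38·19·10 = 7220; cumulative 16606. Total 16606.
Minimum: 7410.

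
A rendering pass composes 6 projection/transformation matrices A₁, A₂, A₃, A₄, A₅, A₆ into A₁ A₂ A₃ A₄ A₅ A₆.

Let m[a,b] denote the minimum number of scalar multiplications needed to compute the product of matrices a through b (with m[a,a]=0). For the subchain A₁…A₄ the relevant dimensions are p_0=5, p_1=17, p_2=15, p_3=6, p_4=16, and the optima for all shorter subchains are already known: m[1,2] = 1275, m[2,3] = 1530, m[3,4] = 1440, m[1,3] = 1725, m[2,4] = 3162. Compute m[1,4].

2205

m[1,4] = min over k∈[1,3] of m[1,k]+m[k+1,4]+p_{0}·p_k·p_{4}.
k=1: 0 + 3162 + 5·17·16 = 4522; k=2: 1275 + 1440 + 5·15·16 = 3915; k=3: 1725 + 0 + 5·6·16 = 2205.
Minimum: 2205 at k=3.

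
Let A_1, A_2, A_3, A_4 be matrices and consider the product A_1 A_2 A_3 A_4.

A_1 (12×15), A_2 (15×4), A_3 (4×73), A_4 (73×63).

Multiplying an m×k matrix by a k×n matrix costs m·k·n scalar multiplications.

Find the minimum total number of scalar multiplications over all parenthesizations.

22140

Adjacent pairs: A_1A_2 = 12·15·4 = 720; A_2A_3 = 15·4·73 = 4380; A_3A_4 = 4·73·63 = 18396.
Length 3: A_1..A_3: k=1: 0+4380+12·15·73=17520; k=2: 720+0+12·4·73=4224 → min 4224 | A_2..A_4: k=2: 0+18396+15·4·63=22176; k=3: 4380+0+15·73·63=73365 → min 22176.
Length 4: A_1..A_4: k=1: 0+22176+12·15·63=33516; k=2: 720+18396+12·4·63=22140; k=3: 4224+0+12·73·63=59412 → min 22140.
Optimal order: ((A_1 A_2) (A_3 A_4)) with cost 22140.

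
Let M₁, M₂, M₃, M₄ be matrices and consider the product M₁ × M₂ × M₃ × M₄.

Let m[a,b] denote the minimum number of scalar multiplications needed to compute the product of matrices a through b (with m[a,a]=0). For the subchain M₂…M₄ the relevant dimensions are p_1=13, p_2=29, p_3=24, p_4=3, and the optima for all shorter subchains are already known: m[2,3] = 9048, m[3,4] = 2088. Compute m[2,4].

m[2,4] = min over k∈[2,3] of m[2,k]+m[k+1,4]+p_{1}·p_k·p_{4}.
k=2: 0 + 2088 + 13·29·3 = 3219; k=3: 9048 + 0 + 13·24·3 = 9984.
Minimum: 3219 at k=2.

3219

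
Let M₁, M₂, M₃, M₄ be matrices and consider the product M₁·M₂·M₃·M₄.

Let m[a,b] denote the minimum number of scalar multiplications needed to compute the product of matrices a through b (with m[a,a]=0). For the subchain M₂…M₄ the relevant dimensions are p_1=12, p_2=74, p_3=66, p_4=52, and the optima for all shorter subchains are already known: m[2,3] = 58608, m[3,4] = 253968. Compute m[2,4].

99792

m[2,4] = min over k∈[2,3] of m[2,k]+m[k+1,4]+p_{1}·p_k·p_{4}.
k=2: 0 + 253968 + 12·74·52 = 300144; k=3: 58608 + 0 + 12·66·52 = 99792.
Minimum: 99792 at k=3.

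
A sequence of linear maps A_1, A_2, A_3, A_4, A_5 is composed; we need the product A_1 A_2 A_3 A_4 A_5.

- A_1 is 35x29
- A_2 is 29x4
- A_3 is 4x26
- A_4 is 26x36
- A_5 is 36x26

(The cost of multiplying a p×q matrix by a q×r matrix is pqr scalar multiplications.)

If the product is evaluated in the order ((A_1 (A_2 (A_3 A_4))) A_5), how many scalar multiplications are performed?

77220

(A_3 A_4): 4×26 by 26×36 → 4×36, cost 4·26·36 = 3744
(A_2 (A_3 A_4)): 29×4 by 4×36 → 29×36, cost 29·4·36 = 4176; cumulative 7920
(A_1 (A_2 (A_3 A_4))): 35×29 by 29×36 → 35×36, cost 35·29·36 = 36540; cumulative 44460
((A_1 (A_2 (A_3 A_4))) A_5): 35×36 by 36×26 → 35×26, cost 35·36·26 = 32760; cumulative 77220
Total: 77220 scalar multiplications.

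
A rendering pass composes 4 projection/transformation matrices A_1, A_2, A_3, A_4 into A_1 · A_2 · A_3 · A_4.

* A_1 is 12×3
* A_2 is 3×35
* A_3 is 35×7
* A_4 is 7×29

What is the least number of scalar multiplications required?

Adjacent pairs: A_1A_2 = 12·3·35 = 1260; A_2A_3 = 3·35·7 = 735; A_3A_4 = 35·7·29 = 7105.
Length 3: A_1..A_3: k=1: 0+735+12·3·7=987; k=2: 1260+0+12·35·7=4200 → min 987 | A_2..A_4: k=2: 0+7105+3·35·29=10150; k=3: 735+0+3·7·29=1344 → min 1344.
Length 4: A_1..A_4: k=1: 0+1344+12·3·29=2388; k=2: 1260+7105+12·35·29=20545; k=3: 987+0+12·7·29=3423 → min 2388.
Optimal order: (A_1 · ((A_2 · A_3) · A_4)) with cost 2388.

2388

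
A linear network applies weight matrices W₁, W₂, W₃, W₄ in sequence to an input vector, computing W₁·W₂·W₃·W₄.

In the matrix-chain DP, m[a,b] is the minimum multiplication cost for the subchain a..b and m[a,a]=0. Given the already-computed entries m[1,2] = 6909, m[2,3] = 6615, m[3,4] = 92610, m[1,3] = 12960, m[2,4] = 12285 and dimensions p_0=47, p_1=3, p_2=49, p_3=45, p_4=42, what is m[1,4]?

m[1,4] = min over k∈[1,3] of m[1,k]+m[k+1,4]+p_{0}·p_k·p_{4}.
k=1: 0 + 12285 + 47·3·42 = 18207; k=2: 6909 + 92610 + 47·49·42 = 196245; k=3: 12960 + 0 + 47·45·42 = 101790.
Minimum: 18207 at k=1.

18207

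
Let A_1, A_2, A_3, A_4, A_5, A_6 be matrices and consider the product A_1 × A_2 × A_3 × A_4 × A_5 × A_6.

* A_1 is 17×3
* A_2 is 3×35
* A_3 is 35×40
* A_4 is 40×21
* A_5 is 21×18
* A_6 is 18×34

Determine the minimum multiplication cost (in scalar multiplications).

Adjacent pairs: A_1A_2 = 17·3·35 = 1785; A_2A_3 = 3·35·40 = 4200; A_3A_4 = 35·40·21 = 29400; A_4A_5 = 40·21·18 = 15120; A_5A_6 = 21·18·34 = 12852.
Length 3: A_1..A_3: k=1: 0+4200+17·3·40=6240; k=2: 1785+0+17·35·40=25585 → min 6240 | A_2..A_4: k=2: 0+29400+3·35·21=31605; k=3: 4200+0+3·40·21=6720 → min 6720 | A_3..A_5: k=3: 0+15120+35·40·18=40320; k=4: 29400+0+35·21·18=42630 → min 40320 | A_4..A_6: k=4: 0+12852+40·21·34=41412; k=5: 15120+0+40·18·34=39600 → min 39600.
Length 4: A_1..A_4: k=1: 0+6720+17·3·21=7791; k=2: 1785+29400+17·35·21=43680; k=3: 6240+0+17·40·21=20520 → min 7791 | A_2..A_5: k=2: 0+40320+3·35·18=42210; k=3: 4200+15120+3·40·18=21480; k=4: 6720+0+3·21·18=7854 → min 7854 | A_3..A_6: k=3: 0+39600+35·40·34=87200; k=4: 29400+12852+35·21·34=67242; k=5: 40320+0+35·18·34=61740 → min 61740.
Length 5: A_1..A_5: k=1: 0+7854+17·3·18=8772; k=2: 1785+40320+17·35·18=52815; k=3: 6240+15120+17·40·18=33600; k=4: 7791+0+17·21·18=14217 → min 8772 | A_2..A_6: k=2: 0+61740+3·35·34=65310; k=3: 4200+39600+3·40·34=47880; k=4: 6720+12852+3·21·34=21714; k=5: 7854+0+3·18·34=9690 → min 9690.
Length 6: A_1..A_6: k=1: 0+9690+17·3·34=11424; k=2: 1785+61740+17·35·34=83755; k=3: 6240+39600+17·40·34=68960; k=4: 7791+12852+17·21·34=32781; k=5: 8772+0+17·18·34=19176 → min 11424.
Optimal order: (A_1 × ((((A_2 × A_3) × A_4) × A_5) × A_6)) with cost 11424.

11424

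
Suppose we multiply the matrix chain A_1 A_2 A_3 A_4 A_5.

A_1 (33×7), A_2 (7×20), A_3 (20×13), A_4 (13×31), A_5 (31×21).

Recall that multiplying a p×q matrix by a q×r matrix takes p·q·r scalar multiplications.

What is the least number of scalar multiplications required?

Adjacent pairs: A_1A_2 = 33·7·20 = 4620; A_2A_3 = 7·20·13 = 1820; A_3A_4 = 20·13·31 = 8060; A_4A_5 = 13·31·21 = 8463.
Length 3: A_1..A_3: k=1: 0+1820+33·7·13=4823; k=2: 4620+0+33·20·13=13200 → min 4823 | A_2..A_4: k=2: 0+8060+7·20·31=12400; k=3: 1820+0+7·13·31=4641 → min 4641 | A_3..A_5: k=3: 0+8463+20·13·21=13923; k=4: 8060+0+20·31·21=21080 → min 13923.
Length 4: A_1..A_4: k=1: 0+4641+33·7·31=11802; k=2: 4620+8060+33·20·31=33140; k=3: 4823+0+33·13·31=18122 → min 11802 | A_2..A_5: k=2: 0+13923+7·20·21=16863; k=3: 1820+8463+7·13·21=12194; k=4: 4641+0+7·31·21=9198 → min 9198.
Length 5: A_1..A_5: k=1: 0+9198+33·7·21=14049; k=2: 4620+13923+33·20·21=32403; k=3: 4823+8463+33·13·21=22295; k=4: 11802+0+33·31·21=33285 → min 14049.
Optimal order: (A_1 (((A_2 A_3) A_4) A_5)) with cost 14049.

14049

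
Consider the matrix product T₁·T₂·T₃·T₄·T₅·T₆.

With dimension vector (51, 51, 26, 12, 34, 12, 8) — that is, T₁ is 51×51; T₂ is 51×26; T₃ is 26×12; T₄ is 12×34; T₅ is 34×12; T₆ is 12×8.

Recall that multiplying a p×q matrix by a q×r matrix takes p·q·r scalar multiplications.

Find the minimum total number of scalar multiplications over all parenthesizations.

39960

Adjacent pairs: T₁T₂ = 51·51·26 = 67626; T₂T₃ = 51·26·12 = 15912; T₃T₄ = 26·12·34 = 10608; T₄T₅ = 12·34·12 = 4896; T₅T₆ = 34·12·8 = 3264.
Length 3: T₁..T₃: k=1: 0+15912+51·51·12=47124; k=2: 67626+0+51·26·12=83538 → min 47124 | T₂..T₄: k=2: 0+10608+51·26·34=55692; k=3: 15912+0+51·12·34=36720 → min 36720 | T₃..T₅: k=3: 0+4896+26·12·12=8640; k=4: 10608+0+26·34·12=21216 → min 8640 | T₄..T₆: k=4: 0+3264+12·34·8=6528; k=5: 4896+0+12·12·8=6048 → min 6048.
Length 4: T₁..T₄: k=1: 0+36720+51·51·34=125154; k=2: 67626+10608+51·26·34=123318; k=3: 47124+0+51·12·34=67932 → min 67932 | T₂..T₅: k=2: 0+8640+51·26·12=24552; k=3: 15912+4896+51·12·12=28152; k=4: 36720+0+51·34·12=57528 → min 24552 | T₃..T₆: k=3: 0+6048+26·12·8=8544; k=4: 10608+3264+26·34·8=20944; k=5: 8640+0+26·12·8=11136 → min 8544.
Length 5: T₁..T₅: k=1: 0+24552+51·51·12=55764; k=2: 67626+8640+51·26·12=92178; k=3: 47124+4896+51·12·12=59364; k=4: 67932+0+51·34·12=88740 → min 55764 | T₂..T₆: k=2: 0+8544+51·26·8=19152; k=3: 15912+6048+51·12·8=26856; k=4: 36720+3264+51·34·8=53856; k=5: 24552+0+51·12·8=29448 → min 19152.
Length 6: T₁..T₆: k=1: 0+19152+51·51·8=39960; k=2: 67626+8544+51·26·8=86778; k=3: 47124+6048+51·12·8=58068; k=4: 67932+3264+51·34·8=85068; k=5: 55764+0+51·12·8=60660 → min 39960.
Optimal order: (T₁·(T₂·(T₃·((T₄·T₅)·T₆)))) with cost 39960.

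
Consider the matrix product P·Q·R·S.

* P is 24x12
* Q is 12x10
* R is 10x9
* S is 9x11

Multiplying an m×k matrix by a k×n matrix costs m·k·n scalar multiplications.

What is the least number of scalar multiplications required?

Adjacent pairs: PQ = 24·12·10 = 2880; QR = 12·10·9 = 1080; RS = 10·9·11 = 990.
Length 3: P..R: k=1: 0+1080+24·12·9=3672; k=2: 2880+0+24·10·9=5040 → min 3672 | Q..S: k=2: 0+990+12·10·11=2310; k=3: 1080+0+12·9·11=2268 → min 2268.
Length 4: P..S: k=1: 0+2268+24·12·11=5436; k=2: 2880+990+24·10·11=6510; k=3: 3672+0+24·9·11=6048 → min 5436.
Optimal order: (P·((Q·R)·S)) with cost 5436.

5436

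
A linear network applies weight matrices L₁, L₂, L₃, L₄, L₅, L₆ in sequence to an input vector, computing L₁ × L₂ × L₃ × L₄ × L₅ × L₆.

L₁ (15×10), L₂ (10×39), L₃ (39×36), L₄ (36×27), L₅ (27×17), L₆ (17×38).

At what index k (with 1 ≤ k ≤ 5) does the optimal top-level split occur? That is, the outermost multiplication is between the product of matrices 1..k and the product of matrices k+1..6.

1

Adjacent pairs: L₁L₂ = 15·10·39 = 5850; L₂L₃ = 10·39·36 = 14040; L₃L₄ = 39·36·27 = 37908; L₄L₅ = 36·27·17 = 16524; L₅L₆ = 27·17·38 = 17442.
Length 3: L₁..L₃: k=1: 0+14040+15·10·36=19440; k=2: 5850+0+15·39·36=26910 → min 19440 | L₂..L₄: k=2: 0+37908+10·39·27=48438; k=3: 14040+0+10·36·27=23760 → min 23760 | L₃..L₅: k=3: 0+16524+39·36·17=40392; k=4: 37908+0+39·27·17=55809 → min 40392 | L₄..L₆: k=4: 0+17442+36·27·38=54378; k=5: 16524+0+36·17·38=39780 → min 39780.
Length 4: L₁..L₄: k=1: 0+23760+15·10·27=27810; k=2: 5850+37908+15·39·27=59553; k=3: 19440+0+15·36·27=34020 → min 27810 | L₂..L₅: k=2: 0+40392+10·39·17=47022; k=3: 14040+16524+10·36·17=36684; k=4: 23760+0+10·27·17=28350 → min 28350 | L₃..L₆: k=3: 0+39780+39·36·38=93132; k=4: 37908+17442+39·27·38=95364; k=5: 40392+0+39·17·38=65586 → min 65586.
Length 5: L₁..L₅: k=1: 0+28350+15·10·17=30900; k=2: 5850+40392+15·39·17=56187; k=3: 19440+16524+15·36·17=45144; k=4: 27810+0+15·27·17=34695 → min 30900 | L₂..L₆: k=2: 0+65586+10·39·38=80406; k=3: 14040+39780+10·36·38=67500; k=4: 23760+17442+10·27·38=51462; k=5: 28350+0+10·17·38=34810 → min 34810.
Top-level splits: k=1: (L₁..L₁)·(L₂..L₆) → 0+34810+15·10·38 = 40510; k=2: (L₁..L₂)·(L₃..L₆) → 5850+65586+15·39·38 = 93666; k=3: (L₁..L₃)·(L₄..L₆) → 19440+39780+15·36·38 = 79740; k=4: (L₁..L₄)·(L₅..L₆) → 27810+17442+15·27·38 = 60642; k=5: (L₁..L₅)·(L₆..L₆) → 30900+0+15·17·38 = 40590.
Best split is after L₁, i.e. k = 1.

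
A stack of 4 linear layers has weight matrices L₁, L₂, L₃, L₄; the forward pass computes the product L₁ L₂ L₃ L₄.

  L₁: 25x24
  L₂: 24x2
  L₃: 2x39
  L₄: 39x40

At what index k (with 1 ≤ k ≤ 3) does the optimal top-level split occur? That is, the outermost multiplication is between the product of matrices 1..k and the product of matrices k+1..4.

Adjacent pairs: L₁L₂ = 25·24·2 = 1200; L₂L₃ = 24·2·39 = 1872; L₃L₄ = 2·39·40 = 3120.
Length 3: L₁..L₃: k=1: 0+1872+25·24·39=25272; k=2: 1200+0+25·2·39=3150 → min 3150 | L₂..L₄: k=2: 0+3120+24·2·40=5040; k=3: 1872+0+24·39·40=39312 → min 5040.
Top-level splits: k=1: (L₁..L₁)·(L₂..L₄) → 0+5040+25·24·40 = 29040; k=2: (L₁..L₂)·(L₃..L₄) → 1200+3120+25·2·40 = 6320; k=3: (L₁..L₃)·(L₄..L₄) → 3150+0+25·39·40 = 42150.
Best split is after L₂, i.e. k = 2.

2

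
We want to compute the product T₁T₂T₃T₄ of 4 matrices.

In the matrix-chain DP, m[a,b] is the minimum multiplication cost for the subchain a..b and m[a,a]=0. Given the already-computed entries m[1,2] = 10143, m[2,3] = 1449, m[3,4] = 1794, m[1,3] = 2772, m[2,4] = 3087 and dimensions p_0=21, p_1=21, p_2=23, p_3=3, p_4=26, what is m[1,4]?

m[1,4] = min over k∈[1,3] of m[1,k]+m[k+1,4]+p_{0}·p_k·p_{4}.
k=1: 0 + 3087 + 21·21·26 = 14553; k=2: 10143 + 1794 + 21·23·26 = 24495; k=3: 2772 + 0 + 21·3·26 = 4410.
Minimum: 4410 at k=3.

4410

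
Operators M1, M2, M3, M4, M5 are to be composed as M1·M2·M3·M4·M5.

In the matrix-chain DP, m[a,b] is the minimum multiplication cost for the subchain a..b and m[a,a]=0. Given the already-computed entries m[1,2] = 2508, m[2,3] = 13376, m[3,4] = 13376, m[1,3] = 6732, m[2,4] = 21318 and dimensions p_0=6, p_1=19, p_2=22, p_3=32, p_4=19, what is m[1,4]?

10380

m[1,4] = min over k∈[1,3] of m[1,k]+m[k+1,4]+p_{0}·p_k·p_{4}.
k=1: 0 + 21318 + 6·19·19 = 23484; k=2: 2508 + 13376 + 6·22·19 = 18392; k=3: 6732 + 0 + 6·32·19 = 10380.
Minimum: 10380 at k=3.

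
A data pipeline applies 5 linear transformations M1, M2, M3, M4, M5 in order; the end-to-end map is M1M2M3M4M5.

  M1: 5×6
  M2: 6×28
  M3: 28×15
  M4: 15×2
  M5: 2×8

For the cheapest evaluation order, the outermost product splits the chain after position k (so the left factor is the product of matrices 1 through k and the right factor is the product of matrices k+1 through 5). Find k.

Adjacent pairs: M1M2 = 5·6·28 = 840; M2M3 = 6·28·15 = 2520; M3M4 = 28·15·2 = 840; M4M5 = 15·2·8 = 240.
Length 3: M1..M3: k=1: 0+2520+5·6·15=2970; k=2: 840+0+5·28·15=2940 → min 2940 | M2..M4: k=2: 0+840+6·28·2=1176; k=3: 2520+0+6·15·2=2700 → min 1176 | M3..M5: k=3: 0+240+28·15·8=3600; k=4: 840+0+28·2·8=1288 → min 1288.
Length 4: M1..M4: k=1: 0+1176+5·6·2=1236; k=2: 840+840+5·28·2=1960; k=3: 2940+0+5·15·2=3090 → min 1236 | M2..M5: k=2: 0+1288+6·28·8=2632; k=3: 2520+240+6·15·8=3480; k=4: 1176+0+6·2·8=1272 → min 1272.
Top-level splits: k=1: (M1..M1)·(M2..M5) → 0+1272+5·6·8 = 1512; k=2: (M1..M2)·(M3..M5) → 840+1288+5·28·8 = 3248; k=3: (M1..M3)·(M4..M5) → 2940+240+5·15·8 = 3780; k=4: (M1..M4)·(M5..M5) → 1236+0+5·2·8 = 1316.
Best split is after M4, i.e. k = 4.

4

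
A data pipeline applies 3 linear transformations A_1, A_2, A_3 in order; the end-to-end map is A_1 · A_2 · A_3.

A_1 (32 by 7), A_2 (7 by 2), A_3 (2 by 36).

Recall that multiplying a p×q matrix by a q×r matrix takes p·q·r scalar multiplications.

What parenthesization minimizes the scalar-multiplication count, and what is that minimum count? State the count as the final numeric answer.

(A_1 · (A_2 · A_3)): cost 8568.
((A_1 · A_2) · A_3): cost 2752.
Optimal: ((A_1 · A_2) · A_3) with cost 2752.

2752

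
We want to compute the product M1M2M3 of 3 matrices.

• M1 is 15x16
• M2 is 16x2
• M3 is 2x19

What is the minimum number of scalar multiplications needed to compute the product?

Order (M1(M2M3)): (M2M3): 16×2 by 2×19 → 16×19, cost 16·2·19 = 608; (M1(M2M3)): 15×16 by 16×19 → 15×19, cost 15·16·19 = 4560; cumulative 5168. Total 5168.
Order ((M1M2)M3): (M1M2): 15×16 by 16×2 → 15×2, cost 15·16·2 = 480; ((M1M2)M3): 15×2 by 2×19 → 15×19, cost 15·2·19 = 570; cumulative 1050. Total 1050.
Minimum: 1050.

1050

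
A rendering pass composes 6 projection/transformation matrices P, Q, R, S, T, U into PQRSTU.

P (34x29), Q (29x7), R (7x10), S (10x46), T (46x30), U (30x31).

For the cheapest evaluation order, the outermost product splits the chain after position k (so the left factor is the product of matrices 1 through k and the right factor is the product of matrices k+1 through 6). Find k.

2

Adjacent pairs: PQ = 34·29·7 = 6902; QR = 29·7·10 = 2030; RS = 7·10·46 = 3220; ST = 10·46·30 = 13800; TU = 46·30·31 = 42780.
Length 3: P..R: k=1: 0+2030+34·29·10=11890; k=2: 6902+0+34·7·10=9282 → min 9282 | Q..S: k=2: 0+3220+29·7·46=12558; k=3: 2030+0+29·10·46=15370 → min 12558 | R..T: k=3: 0+13800+7·10·30=15900; k=4: 3220+0+7·46·30=12880 → min 12880 | S..U: k=4: 0+42780+10·46·31=57040; k=5: 13800+0+10·30·31=23100 → min 23100.
Length 4: P..S: k=1: 0+12558+34·29·46=57914; k=2: 6902+3220+34·7·46=21070; k=3: 9282+0+34·10·46=24922 → min 21070 | Q..T: k=2: 0+12880+29·7·30=18970; k=3: 2030+13800+29·10·30=24530; k=4: 12558+0+29·46·30=52578 → min 18970 | R..U: k=3: 0+23100+7·10·31=25270; k=4: 3220+42780+7·46·31=55982; k=5: 12880+0+7·30·31=19390 → min 19390.
Length 5: P..T: k=1: 0+18970+34·29·30=48550; k=2: 6902+12880+34·7·30=26922; k=3: 9282+13800+34·10·30=33282; k=4: 21070+0+34·46·30=67990 → min 26922 | Q..U: k=2: 0+19390+29·7·31=25683; k=3: 2030+23100+29·10·31=34120; k=4: 12558+42780+29·46·31=96692; k=5: 18970+0+29·30·31=45940 → min 25683.
Top-level splits: k=1: (P..P)·(Q..U) → 0+25683+34·29·31 = 56249; k=2: (P..Q)·(R..U) → 6902+19390+34·7·31 = 33670; k=3: (P..R)·(S..U) → 9282+23100+34·10·31 = 42922; k=4: (P..S)·(T..U) → 21070+42780+34·46·31 = 112334; k=5: (P..T)·(U..U) → 26922+0+34·30·31 = 58542.
Best split is after Q, i.e. k = 2.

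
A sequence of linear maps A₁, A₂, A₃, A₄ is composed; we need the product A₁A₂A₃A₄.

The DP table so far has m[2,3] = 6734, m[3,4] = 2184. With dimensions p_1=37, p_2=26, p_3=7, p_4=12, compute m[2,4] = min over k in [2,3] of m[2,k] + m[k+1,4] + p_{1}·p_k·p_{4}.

m[2,4] = min over k∈[2,3] of m[2,k]+m[k+1,4]+p_{1}·p_k·p_{4}.
k=2: 0 + 2184 + 37·26·12 = 13728; k=3: 6734 + 0 + 37·7·12 = 9842.
Minimum: 9842 at k=3.

9842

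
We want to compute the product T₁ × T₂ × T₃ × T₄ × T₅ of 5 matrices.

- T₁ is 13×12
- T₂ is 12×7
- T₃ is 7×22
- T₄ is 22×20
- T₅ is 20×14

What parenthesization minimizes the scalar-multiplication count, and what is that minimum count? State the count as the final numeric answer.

Adjacent pairs: T₁T₂ = 13·12·7 = 1092; T₂T₃ = 12·7·22 = 1848; T₃T₄ = 7·22·20 = 3080; T₄T₅ = 22·20·14 = 6160.
Length 3: T₁..T₃: k=1: 0+1848+13·12·22=5280; k=2: 1092+0+13·7·22=3094 → min 3094 | T₂..T₄: k=2: 0+3080+12·7·20=4760; k=3: 1848+0+12·22·20=7128 → min 4760 | T₃..T₅: k=3: 0+6160+7·22·14=8316; k=4: 3080+0+7·20·14=5040 → min 5040.
Length 4: T₁..T₄: k=1: 0+4760+13·12·20=7880; k=2: 1092+3080+13·7·20=5992; k=3: 3094+0+13·22·20=8814 → min 5992 | T₂..T₅: k=2: 0+5040+12·7·14=6216; k=3: 1848+6160+12·22·14=11704; k=4: 4760+0+12·20·14=8120 → min 6216.
Length 5: T₁..T₅: k=1: 0+6216+13·12·14=8400; k=2: 1092+5040+13·7·14=7406; k=3: 3094+6160+13·22·14=13258; k=4: 5992+0+13·20·14=9632 → min 7406.
Optimal parenthesization: ((T₁ × T₂) × ((T₃ × T₄) × T₅)) with cost 7406.

7406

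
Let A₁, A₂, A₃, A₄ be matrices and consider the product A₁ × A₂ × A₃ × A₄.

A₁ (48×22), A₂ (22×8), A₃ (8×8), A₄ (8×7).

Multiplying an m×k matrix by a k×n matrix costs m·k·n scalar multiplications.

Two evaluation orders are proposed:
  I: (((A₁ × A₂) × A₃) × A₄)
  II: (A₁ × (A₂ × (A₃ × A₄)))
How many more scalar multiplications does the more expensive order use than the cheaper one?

Order I = (((A₁ × A₂) × A₃) × A₄): (A₁ × A₂): 48×22 by 22×8 → 48×8, cost 48·22·8 = 8448; ((A₁ × A₂) × A₃): 48×8 by 8×8 → 48×8, cost 48·8·8 = 3072; cumulative 11520; (((A₁ × A₂) × A₃) × A₄): 48×8 by 8×7 → 48×7, cost 48·8·7 = 2688; cumulative 14208. Total 14208.
Order II = (A₁ × (A₂ × (A₃ × A₄))): (A₃ × A₄): 8×8 by 8×7 → 8×7, cost 8·8·7 = 448; (A₂ × (A₃ × A₄)): 22×8 by 8×7 → 22×7, cost 22·8·7 = 1232; cumulative 1680; (A₁ × (A₂ × (A₃ × A₄))): 48×22 by 22×7 → 48×7, cost 48·22·7 = 7392; cumulative 9072. Total 9072.
Difference: |14208 − 9072| = 5136.

5136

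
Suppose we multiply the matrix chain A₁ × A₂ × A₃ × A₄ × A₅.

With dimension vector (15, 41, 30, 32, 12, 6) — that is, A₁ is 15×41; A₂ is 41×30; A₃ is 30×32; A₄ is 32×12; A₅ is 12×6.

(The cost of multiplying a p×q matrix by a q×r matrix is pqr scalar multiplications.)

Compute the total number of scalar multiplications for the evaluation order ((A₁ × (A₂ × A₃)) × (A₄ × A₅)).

64224

(A₂ × A₃): 41×30 by 30×32 → 41×32, cost 41·30·32 = 39360
(A₁ × (A₂ × A₃)): 15×41 by 41×32 → 15×32, cost 15·41·32 = 19680; cumulative 59040
(A₄ × A₅): 32×12 by 12×6 → 32×6, cost 32·12·6 = 2304
((A₁ × (A₂ × A₃)) × (A₄ × A₅)): 15×32 by 32×6 → 15×6, cost 15·32·6 = 2880; cumulative 64224
Total: 64224 scalar multiplications.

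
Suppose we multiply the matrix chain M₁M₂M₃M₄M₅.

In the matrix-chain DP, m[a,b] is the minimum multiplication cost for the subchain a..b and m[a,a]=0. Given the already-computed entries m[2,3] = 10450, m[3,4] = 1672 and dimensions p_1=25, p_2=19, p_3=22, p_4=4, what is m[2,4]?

3572

m[2,4] = min over k∈[2,3] of m[2,k]+m[k+1,4]+p_{1}·p_k·p_{4}.
k=2: 0 + 1672 + 25·19·4 = 3572; k=3: 10450 + 0 + 25·22·4 = 12650.
Minimum: 3572 at k=2.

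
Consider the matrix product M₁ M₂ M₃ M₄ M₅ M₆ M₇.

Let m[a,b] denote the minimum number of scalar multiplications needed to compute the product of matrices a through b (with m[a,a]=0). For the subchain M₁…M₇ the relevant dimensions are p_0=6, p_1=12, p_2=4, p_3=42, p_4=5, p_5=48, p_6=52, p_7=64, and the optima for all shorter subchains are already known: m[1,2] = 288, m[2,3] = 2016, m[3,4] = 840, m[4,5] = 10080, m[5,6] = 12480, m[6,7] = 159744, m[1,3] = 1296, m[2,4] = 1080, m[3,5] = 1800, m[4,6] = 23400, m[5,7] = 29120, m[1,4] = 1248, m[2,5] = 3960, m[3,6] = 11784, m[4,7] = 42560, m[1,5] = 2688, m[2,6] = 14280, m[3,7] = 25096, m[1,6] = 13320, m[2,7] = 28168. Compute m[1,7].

m[1,7] = min over k∈[1,6] of m[1,k]+m[k+1,7]+p_{0}·p_k·p_{7}.
k=1: 0 + 28168 + 6·12·64 = 32776; k=2: 288 + 25096 + 6·4·64 = 26920; k=3: 1296 + 42560 + 6·42·64 = 59984; k=4: 1248 + 29120 + 6·5·64 = 32288; k=5: 2688 + 159744 + 6·48·64 = 180864; k=6: 13320 + 0 + 6·52·64 = 33288.
Minimum: 26920 at k=2.

26920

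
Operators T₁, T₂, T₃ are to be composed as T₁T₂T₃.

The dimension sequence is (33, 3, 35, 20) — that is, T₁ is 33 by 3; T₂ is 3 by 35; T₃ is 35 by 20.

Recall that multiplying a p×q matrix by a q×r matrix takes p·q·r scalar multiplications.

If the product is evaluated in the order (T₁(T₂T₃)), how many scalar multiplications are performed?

(T₂T₃): 3×35 by 35×20 → 3×20, cost 3·35·20 = 2100
(T₁(T₂T₃)): 33×3 by 3×20 → 33×20, cost 33·3·20 = 1980; cumulative 4080
Total: 4080 scalar multiplications.

4080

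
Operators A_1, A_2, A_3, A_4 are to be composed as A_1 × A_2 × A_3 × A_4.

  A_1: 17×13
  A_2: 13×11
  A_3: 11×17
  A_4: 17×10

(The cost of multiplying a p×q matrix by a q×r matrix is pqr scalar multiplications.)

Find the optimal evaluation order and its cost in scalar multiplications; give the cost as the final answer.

5510

Adjacent pairs: A_1A_2 = 17·13·11 = 2431; A_2A_3 = 13·11·17 = 2431; A_3A_4 = 11·17·10 = 1870.
Length 3: A_1..A_3: k=1: 0+2431+17·13·17=6188; k=2: 2431+0+17·11·17=5610 → min 5610 | A_2..A_4: k=2: 0+1870+13·11·10=3300; k=3: 2431+0+13·17·10=4641 → min 3300.
Length 4: A_1..A_4: k=1: 0+3300+17·13·10=5510; k=2: 2431+1870+17·11·10=6171; k=3: 5610+0+17·17·10=8500 → min 5510.
Optimal parenthesization: (A_1 × (A_2 × (A_3 × A_4))) with cost 5510.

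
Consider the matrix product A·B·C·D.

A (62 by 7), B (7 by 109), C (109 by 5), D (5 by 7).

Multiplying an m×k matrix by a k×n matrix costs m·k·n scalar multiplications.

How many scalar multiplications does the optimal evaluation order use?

Adjacent pairs: AB = 62·7·109 = 47306; BC = 7·109·5 = 3815; CD = 109·5·7 = 3815.
Length 3: A..C: k=1: 0+3815+62·7·5=5985; k=2: 47306+0+62·109·5=81096 → min 5985 | B..D: k=2: 0+3815+7·109·7=9156; k=3: 3815+0+7·5·7=4060 → min 4060.
Length 4: A..D: k=1: 0+4060+62·7·7=7098; k=2: 47306+3815+62·109·7=98427; k=3: 5985+0+62·5·7=8155 → min 7098.
Optimal order: (A·((B·C)·D)) with cost 7098.

7098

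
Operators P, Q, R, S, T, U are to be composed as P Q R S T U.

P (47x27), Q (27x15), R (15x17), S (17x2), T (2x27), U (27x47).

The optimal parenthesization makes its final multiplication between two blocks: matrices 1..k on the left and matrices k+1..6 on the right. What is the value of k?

4

Adjacent pairs: PQ = 47·27·15 = 19035; QR = 27·15·17 = 6885; RS = 15·17·2 = 510; ST = 17·2·27 = 918; TU = 2·27·47 = 2538.
Length 3: P..R: k=1: 0+6885+47·27·17=28458; k=2: 19035+0+47·15·17=31020 → min 28458 | Q..S: k=2: 0+510+27·15·2=1320; k=3: 6885+0+27·17·2=7803 → min 1320 | R..T: k=3: 0+918+15·17·27=7803; k=4: 510+0+15·2·27=1320 → min 1320 | S..U: k=4: 0+2538+17·2·47=4136; k=5: 918+0+17·27·47=22491 → min 4136.
Length 4: P..S: k=1: 0+1320+47·27·2=3858; k=2: 19035+510+47·15·2=20955; k=3: 28458+0+47·17·2=30056 → min 3858 | Q..T: k=2: 0+1320+27·15·27=12255; k=3: 6885+918+27·17·27=20196; k=4: 1320+0+27·2·27=2778 → min 2778 | R..U: k=3: 0+4136+15·17·47=16121; k=4: 510+2538+15·2·47=4458; k=5: 1320+0+15·27·47=20355 → min 4458.
Length 5: P..T: k=1: 0+2778+47·27·27=37041; k=2: 19035+1320+47·15·27=39390; k=3: 28458+918+47·17·27=50949; k=4: 3858+0+47·2·27=6396 → min 6396 | Q..U: k=2: 0+4458+27·15·47=23493; k=3: 6885+4136+27·17·47=32594; k=4: 1320+2538+27·2·47=6396; k=5: 2778+0+27·27·47=37041 → min 6396.
Top-level splits: k=1: (P..P)·(Q..U) → 0+6396+47·27·47 = 66039; k=2: (P..Q)·(R..U) → 19035+4458+47·15·47 = 56628; k=3: (P..R)·(S..U) → 28458+4136+47·17·47 = 70147; k=4: (P..S)·(T..U) → 3858+2538+47·2·47 = 10814; k=5: (P..T)·(U..U) → 6396+0+47·27·47 = 66039.
Best split is after S, i.e. k = 4.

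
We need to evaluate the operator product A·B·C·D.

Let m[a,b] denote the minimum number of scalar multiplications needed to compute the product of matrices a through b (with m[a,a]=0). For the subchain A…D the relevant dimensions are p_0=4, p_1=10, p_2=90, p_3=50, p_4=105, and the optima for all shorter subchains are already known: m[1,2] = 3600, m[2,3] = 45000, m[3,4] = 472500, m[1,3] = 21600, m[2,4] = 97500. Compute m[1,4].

m[1,4] = min over k∈[1,3] of m[1,k]+m[k+1,4]+p_{0}·p_k·p_{4}.
k=1: 0 + 97500 + 4·10·105 = 101700; k=2: 3600 + 472500 + 4·90·105 = 513900; k=3: 21600 + 0 + 4·50·105 = 42600.
Minimum: 42600 at k=3.

42600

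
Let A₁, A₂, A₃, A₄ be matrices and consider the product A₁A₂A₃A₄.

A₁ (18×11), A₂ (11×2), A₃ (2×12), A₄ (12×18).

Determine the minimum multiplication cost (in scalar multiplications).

1476

Adjacent pairs: A₁A₂ = 18·11·2 = 396; A₂A₃ = 11·2·12 = 264; A₃A₄ = 2·12·18 = 432.
Length 3: A₁..A₃: k=1: 0+264+18·11·12=2640; k=2: 396+0+18·2·12=828 → min 828 | A₂..A₄: k=2: 0+432+11·2·18=828; k=3: 264+0+11·12·18=2640 → min 828.
Length 4: A₁..A₄: k=1: 0+828+18·11·18=4392; k=2: 396+432+18·2·18=1476; k=3: 828+0+18·12·18=4716 → min 1476.
Optimal order: ((A₁A₂)(A₃A₄)) with cost 1476.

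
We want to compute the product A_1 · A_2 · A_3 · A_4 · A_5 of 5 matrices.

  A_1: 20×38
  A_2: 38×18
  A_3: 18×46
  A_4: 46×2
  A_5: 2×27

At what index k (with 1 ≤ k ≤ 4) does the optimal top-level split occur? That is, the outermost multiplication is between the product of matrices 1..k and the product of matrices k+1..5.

Adjacent pairs: A_1A_2 = 20·38·18 = 13680; A_2A_3 = 38·18·46 = 31464; A_3A_4 = 18·46·2 = 1656; A_4A_5 = 46·2·27 = 2484.
Length 3: A_1..A_3: k=1: 0+31464+20·38·46=66424; k=2: 13680+0+20·18·46=30240 → min 30240 | A_2..A_4: k=2: 0+1656+38·18·2=3024; k=3: 31464+0+38·46·2=34960 → min 3024 | A_3..A_5: k=3: 0+2484+18·46·27=24840; k=4: 1656+0+18·2·27=2628 → min 2628.
Length 4: A_1..A_4: k=1: 0+3024+20·38·2=4544; k=2: 13680+1656+20·18·2=16056; k=3: 30240+0+20·46·2=32080 → min 4544 | A_2..A_5: k=2: 0+2628+38·18·27=21096; k=3: 31464+2484+38·46·27=81144; k=4: 3024+0+38·2·27=5076 → min 5076.
Top-level splits: k=1: (A_1..A_1)·(A_2..A_5) → 0+5076+20·38·27 = 25596; k=2: (A_1..A_2)·(A_3..A_5) → 13680+2628+20·18·27 = 26028; k=3: (A_1..A_3)·(A_4..A_5) → 30240+2484+20·46·27 = 57564; k=4: (A_1..A_4)·(A_5..A_5) → 4544+0+20·2·27 = 5624.
Best split is after A_4, i.e. k = 4.

4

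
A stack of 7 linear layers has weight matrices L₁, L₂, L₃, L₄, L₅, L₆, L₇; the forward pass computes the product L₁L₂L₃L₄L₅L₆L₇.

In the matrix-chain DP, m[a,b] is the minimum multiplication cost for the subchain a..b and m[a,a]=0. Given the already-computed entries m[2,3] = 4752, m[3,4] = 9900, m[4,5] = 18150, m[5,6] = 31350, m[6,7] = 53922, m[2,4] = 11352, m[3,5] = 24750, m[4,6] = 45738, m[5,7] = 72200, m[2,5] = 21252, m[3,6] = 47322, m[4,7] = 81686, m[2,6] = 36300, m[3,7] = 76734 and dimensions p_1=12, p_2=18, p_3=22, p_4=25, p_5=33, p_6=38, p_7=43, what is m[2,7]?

55908

m[2,7] = min over k∈[2,6] of m[2,k]+m[k+1,7]+p_{1}·p_k·p_{7}.
k=2: 0 + 76734 + 12·18·43 = 86022; k=3: 4752 + 81686 + 12·22·43 = 97790; k=4: 11352 + 72200 + 12·25·43 = 96452; k=5: 21252 + 53922 + 12·33·43 = 92202; k=6: 36300 + 0 + 12·38·43 = 55908.
Minimum: 55908 at k=6.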